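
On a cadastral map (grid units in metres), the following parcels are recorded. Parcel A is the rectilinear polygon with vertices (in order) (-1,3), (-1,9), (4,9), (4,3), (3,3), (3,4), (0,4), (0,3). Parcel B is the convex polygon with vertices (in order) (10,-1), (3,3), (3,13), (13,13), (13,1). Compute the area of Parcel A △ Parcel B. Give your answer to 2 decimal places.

|Parcel A| = 27, |Parcel B| = 123, |Parcel A∩Parcel B| = 6.
|Parcel A △ Parcel B| = |Parcel A| + |Parcel B| − 2·|Parcel A∩Parcel B| = 27 + 123 − 12 = 138.00.

138.00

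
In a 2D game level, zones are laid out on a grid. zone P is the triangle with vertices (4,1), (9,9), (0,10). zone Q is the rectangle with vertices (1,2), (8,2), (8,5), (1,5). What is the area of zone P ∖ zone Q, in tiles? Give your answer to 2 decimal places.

|zone P| = 38.5, |zone P∩zone Q| = 8.0208.
|zone P ∖ zone Q| = |zone P| − |zone P∩zone Q| = 38.5 − 8.0208 = 30.48.

30.48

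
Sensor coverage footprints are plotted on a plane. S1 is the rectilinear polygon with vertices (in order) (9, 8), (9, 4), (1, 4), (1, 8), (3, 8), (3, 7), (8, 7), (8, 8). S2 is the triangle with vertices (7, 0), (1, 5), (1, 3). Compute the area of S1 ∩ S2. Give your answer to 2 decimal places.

0.60

The intersection is the polygon with vertices (1,4), (1,5), (2.2,4).
By the shoelace formula its area is 0.60.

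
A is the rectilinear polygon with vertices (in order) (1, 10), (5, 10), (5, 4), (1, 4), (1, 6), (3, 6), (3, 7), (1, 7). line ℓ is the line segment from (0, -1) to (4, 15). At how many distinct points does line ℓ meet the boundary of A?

The segment meets the boundary at (2.75,10), (2,7), (1.25,4), (1.75,6).

4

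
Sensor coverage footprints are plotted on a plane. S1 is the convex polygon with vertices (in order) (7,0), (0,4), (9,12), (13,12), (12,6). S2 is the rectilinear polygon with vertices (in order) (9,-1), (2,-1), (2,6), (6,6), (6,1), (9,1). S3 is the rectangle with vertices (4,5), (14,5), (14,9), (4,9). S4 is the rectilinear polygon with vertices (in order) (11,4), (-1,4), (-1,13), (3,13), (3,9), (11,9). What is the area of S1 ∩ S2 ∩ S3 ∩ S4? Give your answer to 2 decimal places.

2.00

The intersection is the polygon with vertices (6,5), (4,5), (4,6), (6,6).
By the shoelace formula its area is 2.00.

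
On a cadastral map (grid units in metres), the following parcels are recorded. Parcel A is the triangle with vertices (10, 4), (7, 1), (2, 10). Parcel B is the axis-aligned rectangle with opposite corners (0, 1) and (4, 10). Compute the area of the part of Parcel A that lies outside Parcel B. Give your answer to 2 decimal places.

18.90

|Parcel A| = 21, |Parcel A∩Parcel B| = 2.1.
|Parcel A ∖ Parcel B| = |Parcel A| − |Parcel A∩Parcel B| = 21 − 2.1 = 18.90.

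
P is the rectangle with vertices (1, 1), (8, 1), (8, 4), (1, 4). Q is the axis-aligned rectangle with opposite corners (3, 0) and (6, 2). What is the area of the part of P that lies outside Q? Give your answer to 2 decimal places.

18.00

|P∩Q|: x∈[3,6], y∈[1,2] → 3·1 = 3.
|P| = 21.
|P ∖ Q| = |P| − |P∩Q| = 21 − 3 = 18.00.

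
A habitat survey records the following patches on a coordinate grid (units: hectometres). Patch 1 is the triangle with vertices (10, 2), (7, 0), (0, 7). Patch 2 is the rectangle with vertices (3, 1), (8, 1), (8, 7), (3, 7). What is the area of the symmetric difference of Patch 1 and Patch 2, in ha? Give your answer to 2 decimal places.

|Patch 1| = 17.5, |Patch 2| = 30, |Patch 1∩Patch 2| = 11.75.
|Patch 1 △ Patch 2| = |Patch 1| + |Patch 2| − 2·|Patch 1∩Patch 2| = 17.5 + 30 − 23.5 = 24.00.

24.00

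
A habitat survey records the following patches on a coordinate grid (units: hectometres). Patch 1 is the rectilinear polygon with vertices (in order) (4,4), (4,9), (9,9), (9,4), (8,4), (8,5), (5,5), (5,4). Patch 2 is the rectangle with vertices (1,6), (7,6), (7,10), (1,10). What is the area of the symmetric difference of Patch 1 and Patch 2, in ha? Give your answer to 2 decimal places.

28.00

|Patch 1| = 22, |Patch 2| = 24, |Patch 1∩Patch 2| = 9.
|Patch 1 △ Patch 2| = |Patch 1| + |Patch 2| − 2·|Patch 1∩Patch 2| = 22 + 24 − 18 = 28.00.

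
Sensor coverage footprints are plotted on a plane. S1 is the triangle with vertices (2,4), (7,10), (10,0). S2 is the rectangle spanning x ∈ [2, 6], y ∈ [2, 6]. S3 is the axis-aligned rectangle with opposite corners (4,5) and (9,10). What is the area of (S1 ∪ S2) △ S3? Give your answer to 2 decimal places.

37.97

|S1 ∪ S2| = 39.6667.
|(S1 ∪ S2) ∩ S3| = 13.35.
|(S1 ∪ S2) △ S3| = 39.6667 + 25 − 26.7 = 37.97.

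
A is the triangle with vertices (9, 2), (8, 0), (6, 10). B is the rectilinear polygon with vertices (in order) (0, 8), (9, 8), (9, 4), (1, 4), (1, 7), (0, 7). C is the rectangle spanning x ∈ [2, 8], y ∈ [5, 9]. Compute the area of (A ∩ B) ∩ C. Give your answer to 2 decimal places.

1.84

The region (A ∩ B) ∩ C is the polygon with vertices (6.75,8), (7.875,5), (7,5), (6.4,8).
By the shoelace formula its area is 1.84.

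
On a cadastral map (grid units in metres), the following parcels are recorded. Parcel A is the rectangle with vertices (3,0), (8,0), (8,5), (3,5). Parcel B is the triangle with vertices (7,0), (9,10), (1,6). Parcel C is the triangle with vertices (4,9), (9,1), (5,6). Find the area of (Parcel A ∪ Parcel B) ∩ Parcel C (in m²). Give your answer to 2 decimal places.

3.11

The region (Parcel A ∪ Parcel B) ∩ Parcel C is the polygon with vertices (4.714,7.857), (8,2.6), (8,2.25), (5,6), (4.429,7.714).
By the shoelace formula its area is 3.11.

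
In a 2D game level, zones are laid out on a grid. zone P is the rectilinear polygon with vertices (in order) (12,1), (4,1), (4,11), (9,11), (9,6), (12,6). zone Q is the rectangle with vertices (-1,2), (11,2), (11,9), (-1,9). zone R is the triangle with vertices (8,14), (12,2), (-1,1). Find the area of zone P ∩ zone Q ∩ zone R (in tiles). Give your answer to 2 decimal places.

The intersection is the polygon with vertices (9,9), (9,6), (10.667,6), (11,5), (11,2), (4,2), (4,8.222), (4.538,9).
By the shoelace formula its area is 42.62.

42.62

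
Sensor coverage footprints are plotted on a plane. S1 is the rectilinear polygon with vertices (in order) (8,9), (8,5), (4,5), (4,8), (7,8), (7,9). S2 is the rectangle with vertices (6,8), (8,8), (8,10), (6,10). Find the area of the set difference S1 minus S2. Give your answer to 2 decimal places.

|S1| = 13, |S1∩S2| = 1.
|S1 ∖ S2| = |S1| − |S1∩S2| = 13 − 1 = 12.00.

12.00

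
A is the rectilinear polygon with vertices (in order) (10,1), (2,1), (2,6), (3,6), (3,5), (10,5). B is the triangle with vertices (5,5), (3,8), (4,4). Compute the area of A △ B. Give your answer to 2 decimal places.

|A| = 33, |B| = 2.5, |A∩B| = 0.625.
|A △ B| = |A| + |B| − 2·|A∩B| = 33 + 2.5 − 1.25 = 34.25.

34.25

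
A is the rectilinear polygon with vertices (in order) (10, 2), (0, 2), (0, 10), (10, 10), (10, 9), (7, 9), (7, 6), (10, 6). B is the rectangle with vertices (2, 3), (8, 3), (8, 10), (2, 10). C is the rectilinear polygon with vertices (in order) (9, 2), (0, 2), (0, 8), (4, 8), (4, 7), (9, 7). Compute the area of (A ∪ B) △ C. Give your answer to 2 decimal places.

27.00

|A ∪ B| = 74.
|(A ∪ B) ∩ C| = 48.
|(A ∪ B) △ C| = 74 + 49 − 96 = 27.00.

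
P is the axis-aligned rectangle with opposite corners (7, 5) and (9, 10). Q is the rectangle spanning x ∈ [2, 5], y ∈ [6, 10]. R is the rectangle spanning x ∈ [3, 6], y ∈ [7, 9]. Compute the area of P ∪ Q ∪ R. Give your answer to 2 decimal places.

By inclusion–exclusion:
Individual areas: |P| = 10, |Q| = 12, |R| = 6.
|P∩Q| = 0 (no overlap).
|P∩R| = 0 (no overlap).
|Q∩R|: x∈[3,5], y∈[7,9] → 2·2 = 4.
|P∩Q∩R| = 0.
|P ∪ Q ∪ R| = 28 − 4 + 0 = 24.00.

24.00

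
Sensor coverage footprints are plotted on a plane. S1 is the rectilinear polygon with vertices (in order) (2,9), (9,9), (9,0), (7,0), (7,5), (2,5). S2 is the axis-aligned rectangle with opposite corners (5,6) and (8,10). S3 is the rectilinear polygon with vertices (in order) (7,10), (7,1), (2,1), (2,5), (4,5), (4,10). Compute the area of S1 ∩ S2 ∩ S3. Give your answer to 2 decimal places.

The intersection is the polygon with vertices (5,6), (5,9), (7,9), (7,6).
By the shoelace formula its area is 6.00.

6.00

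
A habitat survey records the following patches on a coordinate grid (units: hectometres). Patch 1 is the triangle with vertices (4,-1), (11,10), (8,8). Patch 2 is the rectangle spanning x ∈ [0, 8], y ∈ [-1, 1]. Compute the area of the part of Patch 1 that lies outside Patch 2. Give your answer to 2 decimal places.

|Patch 1| = 9.5, |Patch 1∩Patch 2| = 0.3838.
|Patch 1 ∖ Patch 2| = |Patch 1| − |Patch 1∩Patch 2| = 9.5 − 0.3838 = 9.12.

9.12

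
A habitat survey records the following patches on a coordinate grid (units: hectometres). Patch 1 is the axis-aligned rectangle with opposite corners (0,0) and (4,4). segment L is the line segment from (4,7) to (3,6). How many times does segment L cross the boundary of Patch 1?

0

The segment lies entirely outside Patch 1 and never meets its boundary.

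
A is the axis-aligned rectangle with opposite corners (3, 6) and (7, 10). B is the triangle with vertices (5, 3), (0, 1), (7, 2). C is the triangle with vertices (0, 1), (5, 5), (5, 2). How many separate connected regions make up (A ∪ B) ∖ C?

2

(A ∪ B) ∖ C splits into 2 disjoint pieces (area 16, area 2).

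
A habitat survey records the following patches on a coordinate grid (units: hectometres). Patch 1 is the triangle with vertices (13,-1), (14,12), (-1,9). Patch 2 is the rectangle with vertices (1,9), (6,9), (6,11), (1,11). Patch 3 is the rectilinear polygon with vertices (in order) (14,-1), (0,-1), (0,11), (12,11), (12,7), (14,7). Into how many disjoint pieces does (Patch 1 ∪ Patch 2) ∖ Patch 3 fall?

2

(Patch 1 ∪ Patch 2) ∖ Patch 3 splits into 2 disjoint pieces (area 9.5385, area 0.4571).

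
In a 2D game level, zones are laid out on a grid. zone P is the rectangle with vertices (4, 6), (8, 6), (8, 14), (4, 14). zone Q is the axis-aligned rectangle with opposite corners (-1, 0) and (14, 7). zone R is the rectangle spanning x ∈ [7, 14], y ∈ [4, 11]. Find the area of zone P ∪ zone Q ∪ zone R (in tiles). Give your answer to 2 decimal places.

By inclusion–exclusion:
Individual areas: |zone P| = 32, |zone Q| = 105, |zone R| = 49.
|zone P∩zone Q|: x∈[4,8], y∈[6,7] → 4·1 = 4.
|zone P∩zone R|: x∈[7,8], y∈[6,11] → 1·5 = 5.
|zone Q∩zone R|: x∈[7,14], y∈[4,7] → 7·3 = 21.
|zone P∩zone Q∩zone R| = 1.
|zone P ∪ zone Q ∪ zone R| = 186 − 30 + 1 = 157.00.

157.00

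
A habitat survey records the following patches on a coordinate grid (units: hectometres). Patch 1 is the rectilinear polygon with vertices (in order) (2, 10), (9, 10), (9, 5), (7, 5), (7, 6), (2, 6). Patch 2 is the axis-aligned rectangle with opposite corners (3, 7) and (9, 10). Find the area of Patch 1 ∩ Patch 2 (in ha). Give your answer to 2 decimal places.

The intersection is the polygon with vertices (9,10), (9,7), (3,7), (3,10).
By the shoelace formula its area is 18.00.

18.00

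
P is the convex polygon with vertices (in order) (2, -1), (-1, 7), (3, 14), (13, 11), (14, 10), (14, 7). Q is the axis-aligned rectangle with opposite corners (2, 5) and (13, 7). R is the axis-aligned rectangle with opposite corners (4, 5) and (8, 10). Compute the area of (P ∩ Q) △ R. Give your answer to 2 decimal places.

|P ∩ Q| = 20.6667.
|(P ∩ Q) ∩ R| = 8.
|(P ∩ Q) △ R| = 20.6667 + 20 − 16 = 24.67.

24.67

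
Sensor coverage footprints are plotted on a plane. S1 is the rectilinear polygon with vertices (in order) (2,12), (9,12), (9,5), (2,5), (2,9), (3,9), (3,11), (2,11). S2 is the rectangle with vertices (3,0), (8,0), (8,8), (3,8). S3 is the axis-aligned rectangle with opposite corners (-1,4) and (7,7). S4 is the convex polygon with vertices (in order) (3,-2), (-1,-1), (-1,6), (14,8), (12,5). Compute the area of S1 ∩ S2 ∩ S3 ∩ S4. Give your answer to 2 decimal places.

The intersection is the polygon with vertices (7,7), (7,5), (3,5), (3,6.533), (6.5,7).
By the shoelace formula its area is 7.18.

7.18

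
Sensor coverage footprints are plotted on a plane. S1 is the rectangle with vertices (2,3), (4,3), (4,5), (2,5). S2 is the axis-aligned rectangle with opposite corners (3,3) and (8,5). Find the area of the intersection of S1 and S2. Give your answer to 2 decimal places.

2.00

|S1∩S2|: x∈[3,4], y∈[3,5] → 1·2 = 2.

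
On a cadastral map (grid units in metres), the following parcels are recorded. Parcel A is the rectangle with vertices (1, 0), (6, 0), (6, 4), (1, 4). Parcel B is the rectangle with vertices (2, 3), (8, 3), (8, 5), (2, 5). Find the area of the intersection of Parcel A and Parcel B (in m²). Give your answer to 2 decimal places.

|Parcel A∩Parcel B|: x∈[2,6], y∈[3,4] → 4·1 = 4.

4.00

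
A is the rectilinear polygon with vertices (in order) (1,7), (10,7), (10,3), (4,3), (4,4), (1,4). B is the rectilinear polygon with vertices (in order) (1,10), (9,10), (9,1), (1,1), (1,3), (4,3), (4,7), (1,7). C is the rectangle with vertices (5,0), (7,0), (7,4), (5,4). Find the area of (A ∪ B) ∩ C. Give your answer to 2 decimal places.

6.00

The region (A ∪ B) ∩ C is the polygon with vertices (5,1), (5,4), (7,4), (7,1).
By the shoelace formula its area is 6.00.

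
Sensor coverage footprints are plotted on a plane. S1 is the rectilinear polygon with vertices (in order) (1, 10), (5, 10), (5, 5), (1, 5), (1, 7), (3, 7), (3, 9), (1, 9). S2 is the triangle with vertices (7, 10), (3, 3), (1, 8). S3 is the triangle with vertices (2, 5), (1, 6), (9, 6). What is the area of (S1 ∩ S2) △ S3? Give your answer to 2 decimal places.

9.61

|S1 ∩ S2| = 9.7571.
|(S1 ∩ S2) ∩ S3| = 2.0741.
|(S1 ∩ S2) △ S3| = 9.7571 + 4 − 4.1483 = 9.61.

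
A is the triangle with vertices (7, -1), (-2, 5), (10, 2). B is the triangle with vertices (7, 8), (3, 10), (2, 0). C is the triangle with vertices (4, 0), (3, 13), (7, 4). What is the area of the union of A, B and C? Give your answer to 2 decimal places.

By inclusion–exclusion:
Individual areas: |A| = 22.5, |B| = 21, |C| = 21.5.
|A∩B| = 2.5981.
|A∩C| = 4.0583.
|B∩C| = 10.2158.
|A∩B∩C| = 0.154.
|A ∪ B ∪ C| = 65 − 16.8721 + 0.154 = 48.28.

48.28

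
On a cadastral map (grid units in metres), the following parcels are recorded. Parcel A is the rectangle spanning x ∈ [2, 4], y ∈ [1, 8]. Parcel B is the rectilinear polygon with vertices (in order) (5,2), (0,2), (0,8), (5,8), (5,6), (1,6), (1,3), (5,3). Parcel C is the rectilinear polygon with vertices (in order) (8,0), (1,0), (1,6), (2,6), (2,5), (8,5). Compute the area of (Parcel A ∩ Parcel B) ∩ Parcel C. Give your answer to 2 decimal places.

|Parcel A ∩ Parcel B| = 6.
|(Parcel A ∩ Parcel B) ∩ Parcel C| = 2.00.

2.00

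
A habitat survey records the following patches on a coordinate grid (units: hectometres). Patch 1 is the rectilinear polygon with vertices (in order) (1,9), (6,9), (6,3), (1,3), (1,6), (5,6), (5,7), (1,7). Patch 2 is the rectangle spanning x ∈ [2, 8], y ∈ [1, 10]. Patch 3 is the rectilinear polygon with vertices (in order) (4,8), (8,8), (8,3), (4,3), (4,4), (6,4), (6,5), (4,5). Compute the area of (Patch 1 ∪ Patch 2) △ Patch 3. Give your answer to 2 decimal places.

41.00

|Patch 1 ∪ Patch 2| = 59.
|(Patch 1 ∪ Patch 2) ∩ Patch 3| = 18.
|(Patch 1 ∪ Patch 2) △ Patch 3| = 59 + 18 − 36 = 41.00.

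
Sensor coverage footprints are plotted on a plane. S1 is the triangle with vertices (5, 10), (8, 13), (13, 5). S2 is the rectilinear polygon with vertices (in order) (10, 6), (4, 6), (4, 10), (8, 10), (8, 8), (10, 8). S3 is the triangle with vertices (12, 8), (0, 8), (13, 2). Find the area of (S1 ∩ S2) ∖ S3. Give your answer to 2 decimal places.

|S1 ∩ S2| = 3.825.
|(S1 ∩ S2) ∩ S3| = 1.0125.
|(S1 ∩ S2) ∖ S3| = 3.825 − 1.0125 = 2.81.

2.81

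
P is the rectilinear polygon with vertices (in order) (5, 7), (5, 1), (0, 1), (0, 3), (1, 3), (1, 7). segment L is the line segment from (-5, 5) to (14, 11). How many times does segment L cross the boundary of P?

The segment meets the boundary at (1.333,7), (1,6.895).

2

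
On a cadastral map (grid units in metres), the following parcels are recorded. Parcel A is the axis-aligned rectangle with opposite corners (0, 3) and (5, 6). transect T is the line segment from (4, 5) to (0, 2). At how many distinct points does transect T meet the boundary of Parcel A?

The segment meets the boundary at (1.333,3).

1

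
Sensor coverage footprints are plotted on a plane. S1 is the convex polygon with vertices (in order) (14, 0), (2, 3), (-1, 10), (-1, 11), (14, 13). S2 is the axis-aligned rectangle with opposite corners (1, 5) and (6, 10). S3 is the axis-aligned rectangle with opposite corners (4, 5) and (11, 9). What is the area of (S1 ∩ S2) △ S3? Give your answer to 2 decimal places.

|S1 ∩ S2| = 24.9762.
|(S1 ∩ S2) ∩ S3| = 8.
|(S1 ∩ S2) △ S3| = 24.9762 + 28 − 16 = 36.98.

36.98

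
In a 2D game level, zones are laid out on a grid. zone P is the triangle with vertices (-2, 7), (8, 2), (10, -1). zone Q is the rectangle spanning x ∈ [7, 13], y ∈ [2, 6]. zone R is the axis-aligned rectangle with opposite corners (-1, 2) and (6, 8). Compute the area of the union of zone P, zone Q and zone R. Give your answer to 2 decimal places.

70.58

By inclusion–exclusion:
Individual areas: |zone P| = 10, |zone Q| = 24, |zone R| = 42.
|zone P∩zone Q| = 0.25.
|zone P∩zone R| = 5.1667.
|zone Q∩zone R| = 0 (no overlap).
|zone P∩zone Q∩zone R| = 0.
|zone P ∪ zone Q ∪ zone R| = 76 − 5.4167 + 0 = 70.58.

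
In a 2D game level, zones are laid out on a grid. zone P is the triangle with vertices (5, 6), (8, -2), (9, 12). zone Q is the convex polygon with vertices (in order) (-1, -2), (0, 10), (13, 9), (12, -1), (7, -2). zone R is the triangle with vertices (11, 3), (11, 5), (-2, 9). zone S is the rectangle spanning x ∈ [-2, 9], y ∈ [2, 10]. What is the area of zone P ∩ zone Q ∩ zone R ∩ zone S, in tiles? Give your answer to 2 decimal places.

The intersection is the polygon with vertices (8.554,5.753), (8.441,4.181), (5.105,5.721), (5,6), (5.468,6.702).
By the shoelace formula its area is 4.50.

4.50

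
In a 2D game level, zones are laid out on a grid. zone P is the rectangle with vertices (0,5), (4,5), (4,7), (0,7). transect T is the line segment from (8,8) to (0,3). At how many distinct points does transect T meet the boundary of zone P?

The segment meets the boundary at (3.2,5), (4,5.5).

2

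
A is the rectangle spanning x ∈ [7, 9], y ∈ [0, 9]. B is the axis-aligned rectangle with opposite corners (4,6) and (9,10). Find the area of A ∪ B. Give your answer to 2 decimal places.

By inclusion–exclusion:
Individual areas: |A| = 18, |B| = 20.
|A∩B|: x∈[7,9], y∈[6,9] → 2·3 = 6.
|A ∪ B| = 38 − 6 = 32.00.

32.00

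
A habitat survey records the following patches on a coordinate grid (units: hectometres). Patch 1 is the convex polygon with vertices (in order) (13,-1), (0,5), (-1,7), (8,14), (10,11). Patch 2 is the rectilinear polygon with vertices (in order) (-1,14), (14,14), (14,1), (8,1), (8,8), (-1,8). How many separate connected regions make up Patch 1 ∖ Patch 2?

2

Patch 1 ∖ Patch 2 splits into 2 disjoint pieces (area 3.8333, area 40.1264).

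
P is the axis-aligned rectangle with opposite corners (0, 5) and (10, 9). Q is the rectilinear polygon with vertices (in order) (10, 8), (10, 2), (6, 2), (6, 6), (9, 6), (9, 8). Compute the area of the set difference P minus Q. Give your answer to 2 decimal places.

34.00

|P| = 40, |P∩Q| = 6.
|P ∖ Q| = |P| − |P∩Q| = 40 − 6 = 34.00.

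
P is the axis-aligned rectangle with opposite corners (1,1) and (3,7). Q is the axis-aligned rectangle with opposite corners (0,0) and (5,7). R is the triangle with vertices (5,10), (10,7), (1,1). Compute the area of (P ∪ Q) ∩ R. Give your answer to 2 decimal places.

The region (P ∪ Q) ∩ R is the polygon with vertices (5,7), (5,3.667), (1,1), (3.667,7).
By the shoelace formula its area is 10.67.

10.67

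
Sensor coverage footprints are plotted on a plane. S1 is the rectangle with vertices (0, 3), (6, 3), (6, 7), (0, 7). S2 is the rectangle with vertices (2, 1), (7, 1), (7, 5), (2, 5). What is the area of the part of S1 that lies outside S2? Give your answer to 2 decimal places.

16.00

|S1∩S2|: x∈[2,6], y∈[3,5] → 4·2 = 8.
|S1| = 24.
|S1 ∖ S2| = |S1| − |S1∩S2| = 24 − 8 = 16.00.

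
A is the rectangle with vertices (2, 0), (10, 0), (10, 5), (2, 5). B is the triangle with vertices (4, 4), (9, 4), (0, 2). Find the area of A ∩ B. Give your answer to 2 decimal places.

The intersection is the polygon with vertices (2,3), (4,4), (9,4), (2,2.444).
By the shoelace formula its area is 4.44.

4.44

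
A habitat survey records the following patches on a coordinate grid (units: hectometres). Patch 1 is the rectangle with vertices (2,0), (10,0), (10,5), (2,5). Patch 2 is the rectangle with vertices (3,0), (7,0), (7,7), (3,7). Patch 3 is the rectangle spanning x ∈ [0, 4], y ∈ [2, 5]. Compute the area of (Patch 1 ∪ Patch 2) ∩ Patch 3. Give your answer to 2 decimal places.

The region (Patch 1 ∪ Patch 2) ∩ Patch 3 is the polygon with vertices (2,5), (3,5), (4,5), (4,2), (2,2).
By the shoelace formula its area is 6.00.

6.00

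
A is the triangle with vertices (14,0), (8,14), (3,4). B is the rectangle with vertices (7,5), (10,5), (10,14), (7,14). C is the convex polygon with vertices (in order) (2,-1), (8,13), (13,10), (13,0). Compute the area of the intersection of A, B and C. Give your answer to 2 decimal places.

The intersection is the polygon with vertices (10,5), (7,5), (7,10.667), (8,13), (8.577,12.654), (10,9.333).
By the shoelace formula its area is 19.88.

19.88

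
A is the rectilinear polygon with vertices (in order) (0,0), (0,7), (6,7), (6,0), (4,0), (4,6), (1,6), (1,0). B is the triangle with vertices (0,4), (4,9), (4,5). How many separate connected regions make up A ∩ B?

2

A ∩ B splits into 2 disjoint pieces (area 2, area 0.5).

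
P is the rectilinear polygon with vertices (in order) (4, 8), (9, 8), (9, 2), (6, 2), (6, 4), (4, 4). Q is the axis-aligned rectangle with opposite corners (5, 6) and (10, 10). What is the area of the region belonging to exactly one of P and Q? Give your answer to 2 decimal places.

30.00

|P| = 26, |Q| = 20, |P∩Q| = 8.
|P △ Q| = |P| + |Q| − 2·|P∩Q| = 26 + 20 − 16 = 30.00.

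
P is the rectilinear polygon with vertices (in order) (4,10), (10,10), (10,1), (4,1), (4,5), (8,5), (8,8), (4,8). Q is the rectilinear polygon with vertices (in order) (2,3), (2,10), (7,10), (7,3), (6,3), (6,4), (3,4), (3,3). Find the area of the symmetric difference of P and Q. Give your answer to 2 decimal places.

54.00

|P| = 42, |Q| = 32, |P∩Q| = 10.
|P △ Q| = |P| + |Q| − 2·|P∩Q| = 42 + 32 − 20 = 54.00.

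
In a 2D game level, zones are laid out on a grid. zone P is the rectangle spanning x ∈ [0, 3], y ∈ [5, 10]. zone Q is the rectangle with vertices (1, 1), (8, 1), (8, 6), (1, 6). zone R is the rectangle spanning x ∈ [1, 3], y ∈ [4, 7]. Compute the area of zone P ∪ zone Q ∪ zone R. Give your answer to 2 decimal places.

By inclusion–exclusion:
Individual areas: |zone P| = 15, |zone Q| = 35, |zone R| = 6.
|zone P∩zone Q|: x∈[1,3], y∈[5,6] → 2·1 = 2.
|zone P∩zone R|: x∈[1,3], y∈[5,7] → 2·2 = 4.
|zone Q∩zone R|: x∈[1,3], y∈[4,6] → 2·2 = 4.
|zone P∩zone Q∩zone R| = 2.
|zone P ∪ zone Q ∪ zone R| = 56 − 10 + 2 = 48.00.

48.00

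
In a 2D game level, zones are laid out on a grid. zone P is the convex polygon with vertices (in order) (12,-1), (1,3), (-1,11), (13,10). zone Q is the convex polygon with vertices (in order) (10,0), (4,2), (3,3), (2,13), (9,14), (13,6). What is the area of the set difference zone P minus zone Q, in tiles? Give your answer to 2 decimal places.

32.85

|zone P| = 117.5, |zone P∩zone Q| = 84.6467.
|zone P ∖ zone Q| = |zone P| − |zone P∩zone Q| = 117.5 − 84.6467 = 32.85.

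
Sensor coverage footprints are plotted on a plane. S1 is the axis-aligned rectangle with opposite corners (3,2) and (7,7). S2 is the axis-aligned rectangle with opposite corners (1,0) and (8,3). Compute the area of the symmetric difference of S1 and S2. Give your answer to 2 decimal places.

33.00

|S1∩S2|: x∈[3,7], y∈[2,3] → 4·1 = 4.
|S1 △ S2| = |S1| + |S2| − 2·|S1∩S2| = 20 + 21 − 8 = 33.00.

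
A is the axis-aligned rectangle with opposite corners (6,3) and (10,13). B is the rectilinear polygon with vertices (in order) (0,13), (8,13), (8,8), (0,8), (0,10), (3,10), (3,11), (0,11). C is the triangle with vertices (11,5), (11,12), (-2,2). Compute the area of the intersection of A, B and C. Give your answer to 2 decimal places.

The intersection is the polygon with vertices (8,8), (6,8), (6,8.154), (8,9.692).
By the shoelace formula its area is 1.85.

1.85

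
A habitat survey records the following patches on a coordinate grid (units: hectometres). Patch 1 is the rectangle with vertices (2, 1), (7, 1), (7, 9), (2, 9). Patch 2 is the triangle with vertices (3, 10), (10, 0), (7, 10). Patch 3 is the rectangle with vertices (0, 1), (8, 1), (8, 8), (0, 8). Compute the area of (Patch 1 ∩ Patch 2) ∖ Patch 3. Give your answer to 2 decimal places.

2.95

|Patch 1 ∩ Patch 2| = 7.7786.
|(Patch 1 ∩ Patch 2) ∩ Patch 3| = 4.8286.
|(Patch 1 ∩ Patch 2) ∖ Patch 3| = 7.7786 − 4.8286 = 2.95.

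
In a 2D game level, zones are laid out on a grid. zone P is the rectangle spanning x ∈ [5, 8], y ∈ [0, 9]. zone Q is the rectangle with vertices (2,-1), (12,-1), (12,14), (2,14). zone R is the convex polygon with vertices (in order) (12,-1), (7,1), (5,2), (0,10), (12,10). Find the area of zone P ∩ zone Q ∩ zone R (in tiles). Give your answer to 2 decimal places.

23.20

The intersection is the polygon with vertices (5,9), (8,9), (8,0.6), (7,1), (5,2).
By the shoelace formula its area is 23.20.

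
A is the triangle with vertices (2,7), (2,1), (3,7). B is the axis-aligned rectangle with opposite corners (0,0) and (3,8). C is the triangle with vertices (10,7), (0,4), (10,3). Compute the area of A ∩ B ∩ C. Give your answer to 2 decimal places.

The intersection is the polygon with vertices (2,4.6), (2.632,4.79), (2.459,3.754), (2,3.8).
By the shoelace formula its area is 0.49.

0.49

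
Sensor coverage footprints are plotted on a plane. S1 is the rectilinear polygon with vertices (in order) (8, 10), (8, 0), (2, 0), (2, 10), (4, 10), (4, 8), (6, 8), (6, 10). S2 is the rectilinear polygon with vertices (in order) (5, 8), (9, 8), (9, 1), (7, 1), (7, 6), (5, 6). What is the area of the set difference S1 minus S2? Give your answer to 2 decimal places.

45.00

|S1| = 56, |S1∩S2| = 11.
|S1 ∖ S2| = |S1| − |S1∩S2| = 56 − 11 = 45.00.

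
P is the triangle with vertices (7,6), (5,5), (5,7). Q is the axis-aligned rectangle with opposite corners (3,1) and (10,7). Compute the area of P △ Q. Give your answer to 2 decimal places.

40.00

|P| = 2, |Q| = 42, |P∩Q| = 2.
|P △ Q| = |P| + |Q| − 2·|P∩Q| = 2 + 42 − 4 = 40.00.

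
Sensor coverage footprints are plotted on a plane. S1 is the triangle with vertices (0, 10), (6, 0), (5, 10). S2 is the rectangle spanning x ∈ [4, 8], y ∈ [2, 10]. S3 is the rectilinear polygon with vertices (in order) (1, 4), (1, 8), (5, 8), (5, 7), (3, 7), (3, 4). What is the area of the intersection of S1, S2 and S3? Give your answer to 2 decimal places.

1.00

The intersection is the polygon with vertices (4,8), (5,8), (5,7), (4,7).
By the shoelace formula its area is 1.00.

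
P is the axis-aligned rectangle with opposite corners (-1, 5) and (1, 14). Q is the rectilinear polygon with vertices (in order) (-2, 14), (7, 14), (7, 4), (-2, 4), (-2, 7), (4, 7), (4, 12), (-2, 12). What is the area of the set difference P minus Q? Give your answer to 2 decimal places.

|P| = 18, |P∩Q| = 8.
|P ∖ Q| = |P| − |P∩Q| = 18 − 8 = 10.00.

10.00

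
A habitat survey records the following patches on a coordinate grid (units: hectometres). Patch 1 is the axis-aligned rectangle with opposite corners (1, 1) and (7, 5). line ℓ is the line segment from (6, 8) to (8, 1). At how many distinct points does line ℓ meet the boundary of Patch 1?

2

The segment meets the boundary at (7,4.5), (6.857,5).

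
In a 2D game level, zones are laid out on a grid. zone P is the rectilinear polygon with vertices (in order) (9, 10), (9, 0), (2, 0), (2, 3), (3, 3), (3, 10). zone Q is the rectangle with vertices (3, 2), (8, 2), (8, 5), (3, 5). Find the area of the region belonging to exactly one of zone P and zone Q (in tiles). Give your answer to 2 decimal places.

48.00

|zone P| = 63, |zone Q| = 15, |zone P∩zone Q| = 15.
|zone P △ zone Q| = |zone P| + |zone Q| − 2·|zone P∩zone Q| = 63 + 15 − 30 = 48.00.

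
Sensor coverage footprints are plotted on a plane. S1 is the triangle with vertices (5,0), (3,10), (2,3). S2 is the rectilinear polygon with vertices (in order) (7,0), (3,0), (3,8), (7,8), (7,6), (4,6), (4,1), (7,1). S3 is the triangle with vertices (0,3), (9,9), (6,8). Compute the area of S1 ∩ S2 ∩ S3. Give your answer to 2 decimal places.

The intersection is the polygon with vertices (3,5.5), (3.771,6.143), (3.882,5.588), (3,5).
By the shoelace formula its area is 0.47.

0.47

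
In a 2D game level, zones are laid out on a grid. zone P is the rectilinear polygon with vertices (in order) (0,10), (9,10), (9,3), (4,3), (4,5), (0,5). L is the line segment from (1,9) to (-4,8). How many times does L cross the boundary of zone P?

1

The segment meets the boundary at (0,8.8).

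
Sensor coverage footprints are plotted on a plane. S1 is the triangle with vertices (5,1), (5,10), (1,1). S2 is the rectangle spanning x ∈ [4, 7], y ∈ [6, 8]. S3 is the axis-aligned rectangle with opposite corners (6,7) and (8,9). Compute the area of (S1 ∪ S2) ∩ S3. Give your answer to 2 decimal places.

The region (S1 ∪ S2) ∩ S3 is the polygon with vertices (7,8), (7,7), (6,7), (6,8).
By the shoelace formula its area is 1.00.

1.00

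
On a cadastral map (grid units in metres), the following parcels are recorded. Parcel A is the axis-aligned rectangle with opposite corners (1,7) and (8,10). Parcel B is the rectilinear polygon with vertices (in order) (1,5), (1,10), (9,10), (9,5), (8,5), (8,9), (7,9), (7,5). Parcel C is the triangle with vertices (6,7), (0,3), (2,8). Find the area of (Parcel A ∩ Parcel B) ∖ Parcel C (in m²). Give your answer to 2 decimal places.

16.80

|Parcel A ∩ Parcel B| = 19.
|(Parcel A ∩ Parcel B) ∩ Parcel C| = 2.2.
|(Parcel A ∩ Parcel B) ∖ Parcel C| = 19 − 2.2 = 16.80.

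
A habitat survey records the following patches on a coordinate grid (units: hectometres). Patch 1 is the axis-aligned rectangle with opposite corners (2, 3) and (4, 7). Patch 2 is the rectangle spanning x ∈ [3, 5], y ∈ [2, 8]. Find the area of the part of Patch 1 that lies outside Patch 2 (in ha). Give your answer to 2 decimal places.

|Patch 1∩Patch 2|: x∈[3,4], y∈[3,7] → 1·4 = 4.
|Patch 1| = 8.
|Patch 1 ∖ Patch 2| = |Patch 1| − |Patch 1∩Patch 2| = 8 − 4 = 4.00.

4.00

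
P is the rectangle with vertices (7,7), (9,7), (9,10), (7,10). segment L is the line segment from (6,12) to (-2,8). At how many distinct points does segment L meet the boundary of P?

The segment lies entirely outside P and never meets its boundary.

0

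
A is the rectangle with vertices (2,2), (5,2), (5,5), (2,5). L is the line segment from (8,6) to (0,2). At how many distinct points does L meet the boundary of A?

The segment meets the boundary at (2,3), (5,4.5).

2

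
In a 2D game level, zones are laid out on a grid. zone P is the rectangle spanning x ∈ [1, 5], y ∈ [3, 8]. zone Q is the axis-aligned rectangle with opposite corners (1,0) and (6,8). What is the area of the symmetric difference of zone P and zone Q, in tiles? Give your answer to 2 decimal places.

20.00

|zone P∩zone Q|: x∈[1,5], y∈[3,8] → 4·5 = 20.
|zone P △ zone Q| = |zone P| + |zone Q| − 2·|zone P∩zone Q| = 20 + 40 − 40 = 20.00.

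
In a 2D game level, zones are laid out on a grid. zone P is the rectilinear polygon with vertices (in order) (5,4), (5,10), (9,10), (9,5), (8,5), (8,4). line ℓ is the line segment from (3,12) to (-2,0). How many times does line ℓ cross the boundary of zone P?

0

The segment lies entirely outside zone P and never meets its boundary.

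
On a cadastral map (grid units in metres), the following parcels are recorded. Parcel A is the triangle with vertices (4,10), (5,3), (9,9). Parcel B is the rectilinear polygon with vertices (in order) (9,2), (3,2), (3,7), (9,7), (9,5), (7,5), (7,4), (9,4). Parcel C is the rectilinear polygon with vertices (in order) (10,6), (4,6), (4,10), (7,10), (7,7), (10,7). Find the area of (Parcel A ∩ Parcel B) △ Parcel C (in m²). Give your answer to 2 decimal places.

15.81

|Parcel A ∩ Parcel B| = 6.4762.
|(Parcel A ∩ Parcel B) ∩ Parcel C| = 2.8333.
|(Parcel A ∩ Parcel B) △ Parcel C| = 6.4762 + 15 − 5.6667 = 15.81.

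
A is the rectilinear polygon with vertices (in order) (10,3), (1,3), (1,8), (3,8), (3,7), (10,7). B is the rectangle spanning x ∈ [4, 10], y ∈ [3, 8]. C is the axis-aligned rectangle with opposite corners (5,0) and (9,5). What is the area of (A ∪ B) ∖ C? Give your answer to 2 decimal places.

|A ∪ B| = 44.
|(A ∪ B) ∩ C| = 8.
|(A ∪ B) ∖ C| = 44 − 8 = 36.00.

36.00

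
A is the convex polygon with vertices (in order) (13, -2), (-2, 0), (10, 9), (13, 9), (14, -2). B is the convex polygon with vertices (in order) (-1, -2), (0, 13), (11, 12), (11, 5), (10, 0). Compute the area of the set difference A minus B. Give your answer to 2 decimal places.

36.05

|A| = 101.5, |A∩B| = 65.4466.
|A ∖ B| = |A| − |A∩B| = 101.5 − 65.4466 = 36.05.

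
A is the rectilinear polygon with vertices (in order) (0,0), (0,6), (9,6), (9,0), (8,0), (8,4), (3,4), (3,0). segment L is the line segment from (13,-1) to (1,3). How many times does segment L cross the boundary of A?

The segment meets the boundary at (8,0.667), (9,0.333), (3,2.333).

3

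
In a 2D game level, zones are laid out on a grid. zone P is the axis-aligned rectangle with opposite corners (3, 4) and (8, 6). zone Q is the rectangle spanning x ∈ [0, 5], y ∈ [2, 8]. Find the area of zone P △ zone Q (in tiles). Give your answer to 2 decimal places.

|zone P∩zone Q|: x∈[3,5], y∈[4,6] → 2·2 = 4.
|zone P △ zone Q| = |zone P| + |zone Q| − 2·|zone P∩zone Q| = 10 + 30 − 8 = 32.00.

32.00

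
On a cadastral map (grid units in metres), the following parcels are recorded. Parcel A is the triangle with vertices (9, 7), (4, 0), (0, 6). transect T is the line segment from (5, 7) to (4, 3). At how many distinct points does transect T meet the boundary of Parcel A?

The segment meets the boundary at (4.886,6.543).

1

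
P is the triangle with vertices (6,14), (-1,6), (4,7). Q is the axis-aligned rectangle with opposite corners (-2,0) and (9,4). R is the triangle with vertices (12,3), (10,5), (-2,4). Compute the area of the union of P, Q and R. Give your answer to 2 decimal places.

69.18

By inclusion–exclusion:
Individual areas: |P| = 16.5, |Q| = 44, |R| = 13.
|P∩Q| = 0.
|P∩R| = 0.
|Q∩R| = 4.3214.
|P∩Q∩R| = 0.
|P ∪ Q ∪ R| = 73.5 − 4.3214 + 0 = 69.18.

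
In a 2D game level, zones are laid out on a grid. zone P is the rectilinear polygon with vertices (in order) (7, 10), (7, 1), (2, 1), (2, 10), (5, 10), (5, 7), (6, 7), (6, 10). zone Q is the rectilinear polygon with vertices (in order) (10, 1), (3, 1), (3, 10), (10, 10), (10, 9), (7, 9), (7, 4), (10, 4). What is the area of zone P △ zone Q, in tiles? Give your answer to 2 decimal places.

|zone P| = 42, |zone Q| = 48, |zone P∩zone Q| = 33.
|zone P △ zone Q| = |zone P| + |zone Q| − 2·|zone P∩zone Q| = 42 + 48 − 66 = 24.00.

24.00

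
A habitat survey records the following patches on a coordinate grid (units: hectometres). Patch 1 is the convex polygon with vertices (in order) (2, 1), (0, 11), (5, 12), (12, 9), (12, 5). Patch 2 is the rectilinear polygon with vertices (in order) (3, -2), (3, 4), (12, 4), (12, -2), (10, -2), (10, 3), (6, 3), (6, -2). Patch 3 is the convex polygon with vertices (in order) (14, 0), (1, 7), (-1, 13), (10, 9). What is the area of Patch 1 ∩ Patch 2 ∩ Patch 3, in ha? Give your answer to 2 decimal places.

The intersection is the polygon with vertices (9.5,4), (7.82,3.328), (6.571,4).
By the shoelace formula its area is 0.98.

0.98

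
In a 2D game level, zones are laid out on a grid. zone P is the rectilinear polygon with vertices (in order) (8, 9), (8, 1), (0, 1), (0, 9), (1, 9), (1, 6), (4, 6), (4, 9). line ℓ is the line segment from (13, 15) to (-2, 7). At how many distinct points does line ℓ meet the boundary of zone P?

2

The segment meets the boundary at (0,8.067), (1,8.6).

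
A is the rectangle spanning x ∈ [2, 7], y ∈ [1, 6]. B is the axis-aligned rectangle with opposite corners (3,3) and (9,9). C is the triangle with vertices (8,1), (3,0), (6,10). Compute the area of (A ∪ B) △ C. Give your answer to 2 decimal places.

|A ∪ B| = 49.
|(A ∪ B) ∩ C| = 19.3333.
|(A ∪ B) △ C| = 49 + 23.5 − 38.6667 = 33.83.

33.83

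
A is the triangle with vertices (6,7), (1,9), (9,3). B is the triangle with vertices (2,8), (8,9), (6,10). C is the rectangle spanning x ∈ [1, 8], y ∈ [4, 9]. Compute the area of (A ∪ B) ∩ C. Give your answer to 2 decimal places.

|A ∪ B| = 10.8914.
|(A ∪ B) ∩ C| = 8.56.

8.56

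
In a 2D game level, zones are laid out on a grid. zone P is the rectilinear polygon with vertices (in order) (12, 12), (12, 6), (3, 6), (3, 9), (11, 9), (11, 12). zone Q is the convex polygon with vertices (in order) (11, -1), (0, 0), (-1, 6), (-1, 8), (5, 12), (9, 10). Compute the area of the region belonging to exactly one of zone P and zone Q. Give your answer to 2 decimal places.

106.77

|zone P| = 30, |zone Q| = 115.5, |zone P∩zone Q| = 19.3636.
|zone P △ zone Q| = |zone P| + |zone Q| − 2·|zone P∩zone Q| = 30 + 115.5 − 38.7273 = 106.77.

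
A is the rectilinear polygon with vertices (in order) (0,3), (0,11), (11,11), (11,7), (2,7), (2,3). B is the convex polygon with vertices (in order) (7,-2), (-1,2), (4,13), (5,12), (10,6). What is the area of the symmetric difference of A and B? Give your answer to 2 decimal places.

86.02

|A| = 52, |B| = 89, |A∩B| = 27.4909.
|A △ B| = |A| + |B| − 2·|A∩B| = 52 + 89 − 54.9818 = 86.02.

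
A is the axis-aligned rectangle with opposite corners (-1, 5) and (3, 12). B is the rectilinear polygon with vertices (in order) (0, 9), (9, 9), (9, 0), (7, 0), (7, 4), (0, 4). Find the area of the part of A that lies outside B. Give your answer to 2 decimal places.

16.00

|A| = 28, |A∩B| = 12.
|A ∖ B| = |A| − |A∩B| = 28 − 12 = 16.00.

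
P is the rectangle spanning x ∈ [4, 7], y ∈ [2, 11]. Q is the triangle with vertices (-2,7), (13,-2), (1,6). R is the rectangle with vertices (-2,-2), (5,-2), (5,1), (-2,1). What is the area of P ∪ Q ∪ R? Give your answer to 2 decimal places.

52.63

By inclusion–exclusion:
Individual areas: |P| = 27, |Q| = 6, |R| = 21.
|P∩Q| = 1.3667.
|P∩R| = 0 (no overlap).
|Q∩R| = 0.
|P∩Q∩R| = 0.
|P ∪ Q ∪ R| = 54 − 1.3667 + 0 = 52.63.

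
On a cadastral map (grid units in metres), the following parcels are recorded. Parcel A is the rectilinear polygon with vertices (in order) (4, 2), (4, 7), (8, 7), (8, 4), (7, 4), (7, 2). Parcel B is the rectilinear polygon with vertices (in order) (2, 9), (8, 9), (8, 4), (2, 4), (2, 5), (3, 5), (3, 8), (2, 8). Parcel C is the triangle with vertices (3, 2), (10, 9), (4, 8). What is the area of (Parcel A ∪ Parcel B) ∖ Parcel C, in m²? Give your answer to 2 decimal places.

18.33

|Parcel A ∪ Parcel B| = 33.
|(Parcel A ∪ Parcel B) ∩ Parcel C| = 14.6667.
|(Parcel A ∪ Parcel B) ∖ Parcel C| = 33 − 14.6667 = 18.33.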